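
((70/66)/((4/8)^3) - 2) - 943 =-30905/33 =-936.52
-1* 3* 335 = -1005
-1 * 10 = -10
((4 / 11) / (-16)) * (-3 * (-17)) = -51 / 44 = -1.16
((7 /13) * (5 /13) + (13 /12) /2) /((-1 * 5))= -3037 /20280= -0.15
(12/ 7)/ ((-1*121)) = -12/ 847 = -0.01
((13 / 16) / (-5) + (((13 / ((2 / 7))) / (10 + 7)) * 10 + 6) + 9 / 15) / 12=2.77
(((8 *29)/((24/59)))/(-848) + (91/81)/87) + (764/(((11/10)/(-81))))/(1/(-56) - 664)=13698741640417/162955617264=84.06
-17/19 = -0.89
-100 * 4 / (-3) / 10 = 13.33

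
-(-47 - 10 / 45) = 425 / 9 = 47.22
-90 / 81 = -10 / 9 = -1.11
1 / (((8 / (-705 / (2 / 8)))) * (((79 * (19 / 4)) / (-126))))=177660 / 1501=118.36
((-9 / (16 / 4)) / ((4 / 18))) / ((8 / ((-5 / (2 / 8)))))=405 / 16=25.31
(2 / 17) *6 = 12 / 17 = 0.71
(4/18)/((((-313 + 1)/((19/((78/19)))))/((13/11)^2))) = -361/78408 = -0.00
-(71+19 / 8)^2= -344569 / 64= -5383.89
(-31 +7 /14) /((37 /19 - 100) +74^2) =-1159 /204362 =-0.01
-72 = -72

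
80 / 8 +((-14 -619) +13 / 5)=-3102 / 5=-620.40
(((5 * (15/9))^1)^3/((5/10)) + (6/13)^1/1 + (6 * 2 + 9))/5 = 413783/1755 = 235.77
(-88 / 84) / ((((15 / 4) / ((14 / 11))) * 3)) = -16 / 135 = -0.12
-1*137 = -137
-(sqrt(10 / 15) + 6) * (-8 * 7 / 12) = 14 * sqrt(6) / 9 + 28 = 31.81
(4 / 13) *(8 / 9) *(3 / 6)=0.14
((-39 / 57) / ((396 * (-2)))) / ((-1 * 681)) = -13 / 10247688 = -0.00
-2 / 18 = -1 / 9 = -0.11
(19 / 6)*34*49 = 15827 / 3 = 5275.67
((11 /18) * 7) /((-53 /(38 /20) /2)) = -1463 /4770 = -0.31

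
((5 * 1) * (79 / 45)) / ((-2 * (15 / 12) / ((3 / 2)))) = -79 / 15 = -5.27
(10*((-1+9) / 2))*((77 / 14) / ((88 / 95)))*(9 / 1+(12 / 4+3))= 7125 / 2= 3562.50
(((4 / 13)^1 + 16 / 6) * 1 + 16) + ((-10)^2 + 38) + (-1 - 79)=3002 / 39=76.97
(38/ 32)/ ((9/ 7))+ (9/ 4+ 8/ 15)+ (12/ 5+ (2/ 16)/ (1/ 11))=5387/ 720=7.48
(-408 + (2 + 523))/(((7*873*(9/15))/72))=1560/679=2.30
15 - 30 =-15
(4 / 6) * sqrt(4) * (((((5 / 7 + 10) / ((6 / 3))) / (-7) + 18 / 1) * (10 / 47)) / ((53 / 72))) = 810720 / 122059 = 6.64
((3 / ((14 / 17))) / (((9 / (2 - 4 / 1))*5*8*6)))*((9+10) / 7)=-323 / 35280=-0.01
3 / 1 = 3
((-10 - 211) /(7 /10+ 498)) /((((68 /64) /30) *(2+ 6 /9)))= -23400 /4987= -4.69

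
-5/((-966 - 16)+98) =5/884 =0.01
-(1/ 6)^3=-1/ 216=-0.00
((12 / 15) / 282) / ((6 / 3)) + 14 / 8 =4939 / 2820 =1.75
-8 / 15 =-0.53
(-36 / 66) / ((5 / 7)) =-42 / 55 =-0.76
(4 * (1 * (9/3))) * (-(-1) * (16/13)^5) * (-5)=-62914560/371293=-169.45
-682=-682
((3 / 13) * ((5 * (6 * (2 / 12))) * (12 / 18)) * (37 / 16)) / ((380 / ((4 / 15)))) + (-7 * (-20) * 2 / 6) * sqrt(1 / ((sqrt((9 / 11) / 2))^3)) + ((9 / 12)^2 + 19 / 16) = 51907 / 29640 + 140 * 22^(3 / 4) * sqrt(3) / 27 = 92.98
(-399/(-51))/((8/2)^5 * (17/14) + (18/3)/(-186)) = 28861/4586889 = 0.01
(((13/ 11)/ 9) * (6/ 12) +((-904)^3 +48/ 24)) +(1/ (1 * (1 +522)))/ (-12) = -153003781652731/ 207108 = -738763261.93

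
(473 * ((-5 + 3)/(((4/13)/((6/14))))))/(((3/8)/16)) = -393536/7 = -56219.43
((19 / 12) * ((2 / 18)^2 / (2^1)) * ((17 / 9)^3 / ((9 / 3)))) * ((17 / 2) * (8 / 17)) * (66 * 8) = 8214536 / 177147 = 46.37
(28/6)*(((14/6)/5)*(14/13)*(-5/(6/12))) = -23.45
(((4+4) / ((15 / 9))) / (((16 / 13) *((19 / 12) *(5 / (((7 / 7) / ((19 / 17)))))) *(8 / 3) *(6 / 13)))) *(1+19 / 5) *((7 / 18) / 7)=0.10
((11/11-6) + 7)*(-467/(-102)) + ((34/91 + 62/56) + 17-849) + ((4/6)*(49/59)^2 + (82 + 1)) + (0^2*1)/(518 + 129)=-2270676643/3077204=-737.90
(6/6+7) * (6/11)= 48/11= 4.36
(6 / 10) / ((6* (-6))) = -1 / 60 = -0.02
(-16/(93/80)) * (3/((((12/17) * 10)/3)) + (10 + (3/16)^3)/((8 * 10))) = -458779/23808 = -19.27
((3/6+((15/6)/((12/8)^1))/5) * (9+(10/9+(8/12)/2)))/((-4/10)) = -1175/54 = -21.76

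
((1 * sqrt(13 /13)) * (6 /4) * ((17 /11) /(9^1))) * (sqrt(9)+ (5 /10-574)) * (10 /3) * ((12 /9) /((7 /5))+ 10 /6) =-69275 /54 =-1282.87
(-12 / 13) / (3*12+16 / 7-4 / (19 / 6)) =-399 / 16003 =-0.02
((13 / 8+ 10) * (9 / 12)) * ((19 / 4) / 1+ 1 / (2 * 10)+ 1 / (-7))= 45477 / 1120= 40.60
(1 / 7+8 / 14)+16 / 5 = 137 / 35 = 3.91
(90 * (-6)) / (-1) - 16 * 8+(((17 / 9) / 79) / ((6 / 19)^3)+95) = 77979635 / 153576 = 507.76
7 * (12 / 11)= 84 / 11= 7.64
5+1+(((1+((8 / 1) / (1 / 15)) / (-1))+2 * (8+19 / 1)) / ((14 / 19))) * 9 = -11031 / 14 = -787.93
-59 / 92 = -0.64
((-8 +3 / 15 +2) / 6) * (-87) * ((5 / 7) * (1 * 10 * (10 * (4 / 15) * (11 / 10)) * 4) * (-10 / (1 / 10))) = -14801600 / 21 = -704838.10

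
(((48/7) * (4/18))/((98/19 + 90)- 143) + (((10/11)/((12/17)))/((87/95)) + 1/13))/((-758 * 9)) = -229788005/1080087460452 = -0.00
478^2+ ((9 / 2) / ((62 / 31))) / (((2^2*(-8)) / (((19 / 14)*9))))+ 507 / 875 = 51180353417 / 224000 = 228483.72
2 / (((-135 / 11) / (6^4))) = -1056 / 5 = -211.20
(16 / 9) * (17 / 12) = 2.52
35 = 35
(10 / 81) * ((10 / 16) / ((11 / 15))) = 125 / 1188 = 0.11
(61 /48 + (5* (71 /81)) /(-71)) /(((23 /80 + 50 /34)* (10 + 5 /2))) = 53278 /968355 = 0.06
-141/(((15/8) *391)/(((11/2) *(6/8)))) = -1551/1955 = -0.79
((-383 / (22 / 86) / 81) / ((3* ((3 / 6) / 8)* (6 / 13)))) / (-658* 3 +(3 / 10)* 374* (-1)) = 8563880 / 83646189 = 0.10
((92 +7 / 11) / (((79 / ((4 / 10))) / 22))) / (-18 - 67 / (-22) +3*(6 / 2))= -89672 / 51745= -1.73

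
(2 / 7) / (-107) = -2 / 749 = -0.00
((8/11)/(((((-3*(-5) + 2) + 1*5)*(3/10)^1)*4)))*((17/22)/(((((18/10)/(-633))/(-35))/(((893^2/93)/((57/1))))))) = 131731229875/3342141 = 39415.22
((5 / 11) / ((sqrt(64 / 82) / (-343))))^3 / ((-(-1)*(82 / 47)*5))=-47415488225*sqrt(82) / 681472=-630055.98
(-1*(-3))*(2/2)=3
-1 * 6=-6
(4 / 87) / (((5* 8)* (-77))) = -1 / 66990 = -0.00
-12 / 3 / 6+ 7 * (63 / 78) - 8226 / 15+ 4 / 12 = -211801 / 390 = -543.08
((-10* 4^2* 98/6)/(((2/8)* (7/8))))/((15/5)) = -35840/9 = -3982.22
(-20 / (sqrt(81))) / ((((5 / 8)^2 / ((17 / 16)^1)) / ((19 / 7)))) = -5168 / 315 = -16.41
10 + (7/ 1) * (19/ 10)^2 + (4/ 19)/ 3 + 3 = 218539/ 5700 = 38.34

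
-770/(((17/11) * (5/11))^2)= -2254714/1445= -1560.36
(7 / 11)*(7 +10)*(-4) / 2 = -238 / 11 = -21.64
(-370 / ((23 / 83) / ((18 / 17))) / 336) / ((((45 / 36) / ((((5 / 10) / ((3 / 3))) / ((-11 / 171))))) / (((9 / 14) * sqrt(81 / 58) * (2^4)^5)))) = 16726001319936 * sqrt(58) / 6111721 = 20842154.12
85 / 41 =2.07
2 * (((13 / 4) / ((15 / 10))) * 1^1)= 13 / 3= 4.33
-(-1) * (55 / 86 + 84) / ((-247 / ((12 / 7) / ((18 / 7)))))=-7279 / 31863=-0.23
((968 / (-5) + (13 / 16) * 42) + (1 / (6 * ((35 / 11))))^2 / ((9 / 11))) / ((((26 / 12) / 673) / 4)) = -85194123089 / 429975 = -198137.39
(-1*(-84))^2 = 7056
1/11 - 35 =-384/11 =-34.91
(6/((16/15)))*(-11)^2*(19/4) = 103455/32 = 3232.97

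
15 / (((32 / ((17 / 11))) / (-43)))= -31.15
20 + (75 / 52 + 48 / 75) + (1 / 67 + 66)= 7673269 / 87100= 88.10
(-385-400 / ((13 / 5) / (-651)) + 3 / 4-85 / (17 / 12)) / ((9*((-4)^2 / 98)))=254060051 / 3744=67857.92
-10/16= -5/8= -0.62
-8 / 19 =-0.42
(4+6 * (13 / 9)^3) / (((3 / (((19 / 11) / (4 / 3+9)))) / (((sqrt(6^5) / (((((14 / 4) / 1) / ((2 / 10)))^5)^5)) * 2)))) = 27368068481024 * sqrt(6) / 3679757947101034176865234673023223876953125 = 0.00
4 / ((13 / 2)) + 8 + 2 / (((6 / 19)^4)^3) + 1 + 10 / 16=2033575.91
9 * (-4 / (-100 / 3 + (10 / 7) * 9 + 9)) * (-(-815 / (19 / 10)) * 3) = 18484200 / 4579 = 4036.73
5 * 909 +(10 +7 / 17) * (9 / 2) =156123 / 34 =4591.85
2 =2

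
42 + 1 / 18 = 757 / 18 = 42.06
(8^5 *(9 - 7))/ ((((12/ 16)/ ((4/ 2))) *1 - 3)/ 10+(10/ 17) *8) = 89128960/ 6043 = 14749.12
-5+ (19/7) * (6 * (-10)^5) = -11400035/7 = -1628576.43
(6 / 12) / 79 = 1 / 158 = 0.01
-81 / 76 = -1.07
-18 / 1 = -18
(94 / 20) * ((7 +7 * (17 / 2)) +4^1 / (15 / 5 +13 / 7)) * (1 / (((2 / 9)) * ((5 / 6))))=1708.67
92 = 92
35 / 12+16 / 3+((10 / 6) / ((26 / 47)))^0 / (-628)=1295 / 157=8.25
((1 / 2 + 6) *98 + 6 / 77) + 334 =74773 / 77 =971.08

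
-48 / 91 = -0.53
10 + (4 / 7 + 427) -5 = 3028 / 7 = 432.57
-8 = -8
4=4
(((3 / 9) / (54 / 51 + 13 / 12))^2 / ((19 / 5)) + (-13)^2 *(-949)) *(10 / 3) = -5819281614710 / 10885233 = -534603.31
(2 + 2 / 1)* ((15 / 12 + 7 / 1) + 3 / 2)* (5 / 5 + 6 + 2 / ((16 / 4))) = 585 / 2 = 292.50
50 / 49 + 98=4852 / 49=99.02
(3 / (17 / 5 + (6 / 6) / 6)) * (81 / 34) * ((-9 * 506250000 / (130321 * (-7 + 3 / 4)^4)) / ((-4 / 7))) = 19046845440 / 237053899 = 80.35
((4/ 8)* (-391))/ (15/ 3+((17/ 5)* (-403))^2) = -9775/ 93872652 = -0.00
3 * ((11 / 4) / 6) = 11 / 8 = 1.38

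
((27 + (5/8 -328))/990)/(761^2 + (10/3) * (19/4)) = -801/1528921240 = -0.00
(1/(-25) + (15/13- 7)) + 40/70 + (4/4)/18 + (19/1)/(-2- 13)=-267233/40950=-6.53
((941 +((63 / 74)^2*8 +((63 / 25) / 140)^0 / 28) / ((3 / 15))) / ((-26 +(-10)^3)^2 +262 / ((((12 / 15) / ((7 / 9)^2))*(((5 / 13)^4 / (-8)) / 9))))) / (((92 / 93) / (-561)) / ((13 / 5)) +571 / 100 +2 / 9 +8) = 41729418466003125 / 240186413654140827944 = 0.00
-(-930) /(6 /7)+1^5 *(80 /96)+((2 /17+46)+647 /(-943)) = 108811843 /96186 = 1131.26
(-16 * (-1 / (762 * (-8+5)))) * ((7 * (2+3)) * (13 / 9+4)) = -13720 / 10287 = -1.33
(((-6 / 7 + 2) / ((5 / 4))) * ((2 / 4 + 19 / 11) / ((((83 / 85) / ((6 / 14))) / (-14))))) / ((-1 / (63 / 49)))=14688 / 913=16.09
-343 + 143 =-200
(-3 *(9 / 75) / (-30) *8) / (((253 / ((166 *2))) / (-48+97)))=195216 / 31625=6.17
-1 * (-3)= 3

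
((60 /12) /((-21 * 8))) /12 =-5 /2016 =-0.00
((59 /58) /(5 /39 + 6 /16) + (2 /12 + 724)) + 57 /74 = 726.96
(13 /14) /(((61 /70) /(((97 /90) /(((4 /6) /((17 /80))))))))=0.37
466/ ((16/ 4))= 233/ 2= 116.50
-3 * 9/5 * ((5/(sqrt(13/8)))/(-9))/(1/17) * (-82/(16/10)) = -10455 * sqrt(26)/26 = -2050.39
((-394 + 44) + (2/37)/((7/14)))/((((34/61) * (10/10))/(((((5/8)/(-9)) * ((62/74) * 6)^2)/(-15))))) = -379453733/5166606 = -73.44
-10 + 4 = -6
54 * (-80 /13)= -4320 /13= -332.31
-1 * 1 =-1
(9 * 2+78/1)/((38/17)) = 816/19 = 42.95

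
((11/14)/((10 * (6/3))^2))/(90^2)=11/45360000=0.00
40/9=4.44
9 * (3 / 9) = 3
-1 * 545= -545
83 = 83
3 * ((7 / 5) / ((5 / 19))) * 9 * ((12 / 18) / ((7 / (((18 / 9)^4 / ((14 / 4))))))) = 62.54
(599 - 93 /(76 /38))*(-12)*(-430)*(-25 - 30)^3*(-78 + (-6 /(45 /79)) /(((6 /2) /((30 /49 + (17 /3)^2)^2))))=1820321029823479.60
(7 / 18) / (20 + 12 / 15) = 35 / 1872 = 0.02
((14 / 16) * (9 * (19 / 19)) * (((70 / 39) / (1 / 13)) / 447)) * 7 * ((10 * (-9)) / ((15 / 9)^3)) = -83349 / 1490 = -55.94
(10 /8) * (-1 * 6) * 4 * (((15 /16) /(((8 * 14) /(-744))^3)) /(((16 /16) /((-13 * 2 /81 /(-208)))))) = 2234325 /175616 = 12.72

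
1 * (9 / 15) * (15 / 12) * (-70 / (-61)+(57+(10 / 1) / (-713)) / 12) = 3077411 / 695888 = 4.42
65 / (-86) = -65 / 86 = -0.76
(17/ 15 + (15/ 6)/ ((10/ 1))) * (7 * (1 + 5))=581/ 10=58.10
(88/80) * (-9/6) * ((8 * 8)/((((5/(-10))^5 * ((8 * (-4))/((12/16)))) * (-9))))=44/5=8.80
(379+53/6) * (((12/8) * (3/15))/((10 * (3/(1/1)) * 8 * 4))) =2327/19200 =0.12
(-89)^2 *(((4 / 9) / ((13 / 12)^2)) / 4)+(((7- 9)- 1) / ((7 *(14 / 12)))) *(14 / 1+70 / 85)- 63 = 13705079 / 20111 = 681.47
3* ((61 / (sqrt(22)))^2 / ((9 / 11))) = 620.17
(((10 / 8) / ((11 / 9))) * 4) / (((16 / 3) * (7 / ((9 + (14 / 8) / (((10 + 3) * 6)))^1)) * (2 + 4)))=42225 / 256256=0.16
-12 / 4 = -3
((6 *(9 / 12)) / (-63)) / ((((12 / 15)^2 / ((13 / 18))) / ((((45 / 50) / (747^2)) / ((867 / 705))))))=-15275 / 144493082496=-0.00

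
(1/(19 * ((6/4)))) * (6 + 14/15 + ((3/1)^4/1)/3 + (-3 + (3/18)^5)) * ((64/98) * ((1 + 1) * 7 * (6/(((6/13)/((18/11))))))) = 211.10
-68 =-68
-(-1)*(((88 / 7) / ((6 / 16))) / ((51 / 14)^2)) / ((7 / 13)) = 36608 / 7803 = 4.69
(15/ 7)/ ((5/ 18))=54/ 7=7.71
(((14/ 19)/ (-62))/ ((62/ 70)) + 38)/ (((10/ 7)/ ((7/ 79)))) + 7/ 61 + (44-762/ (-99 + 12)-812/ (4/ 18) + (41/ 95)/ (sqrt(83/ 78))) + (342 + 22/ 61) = -83094249788213/ 25517135090 + 41 * sqrt(6474)/ 7885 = -3255.99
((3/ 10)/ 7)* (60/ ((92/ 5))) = 45/ 322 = 0.14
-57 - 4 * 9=-93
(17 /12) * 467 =7939 /12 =661.58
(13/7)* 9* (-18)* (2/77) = -4212/539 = -7.81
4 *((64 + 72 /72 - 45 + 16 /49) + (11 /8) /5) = 40379 /490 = 82.41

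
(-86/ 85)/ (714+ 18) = -43/ 31110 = -0.00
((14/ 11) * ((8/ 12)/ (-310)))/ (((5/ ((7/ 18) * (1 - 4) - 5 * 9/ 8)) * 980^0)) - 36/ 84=-912713/ 2148300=-0.42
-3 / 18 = -1 / 6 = -0.17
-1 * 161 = -161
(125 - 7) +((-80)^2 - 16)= 6502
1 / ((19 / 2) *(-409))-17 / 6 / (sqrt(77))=-17 *sqrt(77) / 462-2 / 7771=-0.32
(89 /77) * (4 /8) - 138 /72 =-1237 /924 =-1.34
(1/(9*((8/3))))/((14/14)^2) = 1/24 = 0.04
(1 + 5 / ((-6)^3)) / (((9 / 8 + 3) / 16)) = 3.79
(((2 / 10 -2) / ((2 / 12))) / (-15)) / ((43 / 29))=522 / 1075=0.49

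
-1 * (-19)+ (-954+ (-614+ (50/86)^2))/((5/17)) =-49100664/9245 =-5311.05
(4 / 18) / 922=1 / 4149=0.00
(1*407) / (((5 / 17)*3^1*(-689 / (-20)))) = 27676 / 2067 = 13.39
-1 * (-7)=7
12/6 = 2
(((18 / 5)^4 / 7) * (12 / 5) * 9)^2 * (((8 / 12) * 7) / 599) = 85691213438976 / 40947265625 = 2092.72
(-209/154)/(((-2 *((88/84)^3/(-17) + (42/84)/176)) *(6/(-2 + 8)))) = -37604952/3590659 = -10.47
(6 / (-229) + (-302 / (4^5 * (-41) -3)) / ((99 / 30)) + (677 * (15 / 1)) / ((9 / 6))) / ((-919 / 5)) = -10740423332920 / 291594802521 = -36.83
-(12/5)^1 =-12/5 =-2.40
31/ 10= 3.10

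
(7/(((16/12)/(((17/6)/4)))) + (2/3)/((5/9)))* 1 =4.92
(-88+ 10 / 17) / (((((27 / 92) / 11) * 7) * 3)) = -1503832 / 9639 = -156.02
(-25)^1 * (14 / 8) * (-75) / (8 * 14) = 1875 / 64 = 29.30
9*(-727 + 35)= -6228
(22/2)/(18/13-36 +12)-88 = -26015/294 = -88.49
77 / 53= 1.45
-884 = -884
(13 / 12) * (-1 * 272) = -884 / 3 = -294.67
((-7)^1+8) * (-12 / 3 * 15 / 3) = -20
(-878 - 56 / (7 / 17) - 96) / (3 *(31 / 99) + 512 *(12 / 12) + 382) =-36630 / 29533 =-1.24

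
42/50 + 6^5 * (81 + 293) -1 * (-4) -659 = 72689246/25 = 2907569.84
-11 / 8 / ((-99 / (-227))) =-3.15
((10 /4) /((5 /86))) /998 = 43 /998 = 0.04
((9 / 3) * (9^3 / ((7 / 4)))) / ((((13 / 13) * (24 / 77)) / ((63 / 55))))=45927 / 10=4592.70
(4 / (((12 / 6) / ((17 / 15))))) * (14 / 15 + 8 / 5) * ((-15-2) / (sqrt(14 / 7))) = -10982 * sqrt(2) / 225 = -69.03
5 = 5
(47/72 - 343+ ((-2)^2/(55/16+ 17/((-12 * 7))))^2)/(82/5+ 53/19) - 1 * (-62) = 6860985662713/155088020664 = 44.24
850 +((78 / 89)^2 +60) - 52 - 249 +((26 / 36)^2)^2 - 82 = 439073255857 / 831514896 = 528.04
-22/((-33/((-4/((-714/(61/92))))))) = 61/24633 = 0.00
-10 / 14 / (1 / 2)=-10 / 7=-1.43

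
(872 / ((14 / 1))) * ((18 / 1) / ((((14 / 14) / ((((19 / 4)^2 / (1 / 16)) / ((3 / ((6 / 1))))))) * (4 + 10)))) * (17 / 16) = 6020397 / 98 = 61432.62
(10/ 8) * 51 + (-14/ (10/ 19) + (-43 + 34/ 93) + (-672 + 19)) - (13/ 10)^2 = -3069811/ 4650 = -660.17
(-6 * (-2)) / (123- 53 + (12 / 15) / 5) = 150 / 877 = 0.17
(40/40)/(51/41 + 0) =41/51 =0.80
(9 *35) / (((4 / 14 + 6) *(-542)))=-2205 / 23848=-0.09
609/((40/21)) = 12789/40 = 319.72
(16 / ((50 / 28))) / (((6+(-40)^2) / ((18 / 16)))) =126 / 20075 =0.01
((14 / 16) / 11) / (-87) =-7 / 7656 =-0.00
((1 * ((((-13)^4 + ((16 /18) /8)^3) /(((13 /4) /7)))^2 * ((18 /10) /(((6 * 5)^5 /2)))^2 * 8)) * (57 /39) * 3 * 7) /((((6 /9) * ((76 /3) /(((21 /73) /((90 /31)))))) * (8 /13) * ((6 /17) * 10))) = 5485354402351377743 /99575136933187500000000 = 0.00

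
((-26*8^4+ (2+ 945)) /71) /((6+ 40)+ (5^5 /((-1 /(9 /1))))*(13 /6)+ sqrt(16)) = 211098 /8646025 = 0.02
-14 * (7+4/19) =-1918/19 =-100.95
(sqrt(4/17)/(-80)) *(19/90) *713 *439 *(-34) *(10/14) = 5947133 *sqrt(17)/2520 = 9730.42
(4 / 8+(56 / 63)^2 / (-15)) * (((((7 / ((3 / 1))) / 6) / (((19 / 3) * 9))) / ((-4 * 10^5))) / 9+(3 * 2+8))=56209204792391 / 8975448000000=6.26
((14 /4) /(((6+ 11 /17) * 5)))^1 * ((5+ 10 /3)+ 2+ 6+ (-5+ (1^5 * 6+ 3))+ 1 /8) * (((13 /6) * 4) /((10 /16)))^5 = 1421756248686592 /1287140625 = 1104585.02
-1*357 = -357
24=24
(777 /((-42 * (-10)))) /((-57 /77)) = -2849 /1140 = -2.50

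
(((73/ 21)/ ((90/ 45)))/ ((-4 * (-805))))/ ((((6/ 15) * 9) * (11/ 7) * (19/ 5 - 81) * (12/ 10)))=-1825/ 1771906752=-0.00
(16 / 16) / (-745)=-1 / 745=-0.00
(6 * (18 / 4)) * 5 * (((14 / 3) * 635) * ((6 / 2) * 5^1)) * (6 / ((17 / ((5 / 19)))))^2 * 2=103531.62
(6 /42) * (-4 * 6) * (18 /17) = -3.63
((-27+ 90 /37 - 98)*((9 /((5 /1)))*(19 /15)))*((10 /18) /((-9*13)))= 17233 /12987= 1.33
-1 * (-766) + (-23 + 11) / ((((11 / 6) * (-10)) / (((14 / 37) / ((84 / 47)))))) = 1559092 / 2035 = 766.14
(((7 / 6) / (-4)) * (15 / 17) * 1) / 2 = -35 / 272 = -0.13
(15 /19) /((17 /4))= 60 /323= 0.19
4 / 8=1 / 2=0.50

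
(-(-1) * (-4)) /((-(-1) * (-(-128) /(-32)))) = 1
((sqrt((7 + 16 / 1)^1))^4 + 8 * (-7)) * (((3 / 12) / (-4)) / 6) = -473 / 96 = -4.93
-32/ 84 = -8/ 21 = -0.38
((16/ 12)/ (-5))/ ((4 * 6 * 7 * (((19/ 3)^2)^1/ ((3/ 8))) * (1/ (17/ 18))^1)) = -17/ 1212960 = -0.00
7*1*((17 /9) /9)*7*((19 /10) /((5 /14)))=110789 /2025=54.71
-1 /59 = -0.02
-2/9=-0.22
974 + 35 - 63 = 946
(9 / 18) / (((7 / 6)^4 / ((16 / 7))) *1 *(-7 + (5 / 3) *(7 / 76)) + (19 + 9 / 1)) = 0.02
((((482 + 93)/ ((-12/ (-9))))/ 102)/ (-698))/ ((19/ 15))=-8625/ 1803632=-0.00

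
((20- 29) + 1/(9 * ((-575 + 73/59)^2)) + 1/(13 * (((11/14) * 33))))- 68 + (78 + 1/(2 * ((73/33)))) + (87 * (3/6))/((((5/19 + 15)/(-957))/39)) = -48451340327926661527/455501077471440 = -106369.32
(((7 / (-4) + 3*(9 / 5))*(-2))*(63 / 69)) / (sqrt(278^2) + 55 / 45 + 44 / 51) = -234549 / 9856190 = -0.02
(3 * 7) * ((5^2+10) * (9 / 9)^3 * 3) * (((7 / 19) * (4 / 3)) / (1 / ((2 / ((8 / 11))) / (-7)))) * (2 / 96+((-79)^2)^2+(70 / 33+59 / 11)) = -5038583449095 / 304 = -16574287661.50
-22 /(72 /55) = -605 /36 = -16.81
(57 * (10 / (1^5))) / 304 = 15 / 8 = 1.88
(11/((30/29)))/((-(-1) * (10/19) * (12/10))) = 6061/360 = 16.84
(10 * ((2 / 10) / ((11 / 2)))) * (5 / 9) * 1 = 20 / 99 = 0.20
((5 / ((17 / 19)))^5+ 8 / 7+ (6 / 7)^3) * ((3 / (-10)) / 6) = -2654931888681 / 9740219020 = -272.57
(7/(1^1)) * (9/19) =63/19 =3.32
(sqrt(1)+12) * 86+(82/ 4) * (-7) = 1949/ 2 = 974.50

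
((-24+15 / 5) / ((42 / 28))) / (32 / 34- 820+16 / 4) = 119 / 6928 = 0.02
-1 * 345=-345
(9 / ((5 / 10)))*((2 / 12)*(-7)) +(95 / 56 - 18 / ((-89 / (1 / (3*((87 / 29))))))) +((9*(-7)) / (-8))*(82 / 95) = -5910797 / 473480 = -12.48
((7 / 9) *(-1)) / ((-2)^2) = -7 / 36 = -0.19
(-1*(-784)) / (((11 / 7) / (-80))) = -439040 / 11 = -39912.73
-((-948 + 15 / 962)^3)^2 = -575251284066567679242797723261815761 / 792593364639928384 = -725783623394200078.10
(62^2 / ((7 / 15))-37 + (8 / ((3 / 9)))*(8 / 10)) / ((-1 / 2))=-575354 / 35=-16438.69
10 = 10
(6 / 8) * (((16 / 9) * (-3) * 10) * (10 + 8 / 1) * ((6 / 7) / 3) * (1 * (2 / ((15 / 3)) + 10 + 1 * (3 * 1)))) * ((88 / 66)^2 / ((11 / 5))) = -171520 / 77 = -2227.53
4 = 4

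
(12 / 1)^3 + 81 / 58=100305 / 58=1729.40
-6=-6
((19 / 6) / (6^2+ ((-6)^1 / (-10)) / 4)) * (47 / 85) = 1786 / 36873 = 0.05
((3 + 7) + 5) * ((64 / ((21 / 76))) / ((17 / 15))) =364800 / 119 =3065.55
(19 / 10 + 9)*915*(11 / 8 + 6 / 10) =1575813 / 80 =19697.66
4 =4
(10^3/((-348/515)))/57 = -25.96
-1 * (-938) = 938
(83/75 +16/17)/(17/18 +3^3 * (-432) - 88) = -2238/12842225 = -0.00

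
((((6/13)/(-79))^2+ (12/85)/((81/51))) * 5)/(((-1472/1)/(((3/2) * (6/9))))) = -0.00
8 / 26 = 4 / 13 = 0.31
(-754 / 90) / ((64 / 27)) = -3.53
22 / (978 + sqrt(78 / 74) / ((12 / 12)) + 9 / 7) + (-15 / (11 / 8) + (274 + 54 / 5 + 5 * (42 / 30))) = 4477133256456 / 15937771795 - 539 * sqrt(1443) / 869333007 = 280.91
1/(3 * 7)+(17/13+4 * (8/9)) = 4022/819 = 4.91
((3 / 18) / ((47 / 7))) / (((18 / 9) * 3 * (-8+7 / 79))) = -0.00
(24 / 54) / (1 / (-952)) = -3808 / 9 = -423.11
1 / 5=0.20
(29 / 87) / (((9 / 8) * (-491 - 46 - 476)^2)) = 8 / 27706563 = 0.00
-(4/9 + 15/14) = -191/126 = -1.52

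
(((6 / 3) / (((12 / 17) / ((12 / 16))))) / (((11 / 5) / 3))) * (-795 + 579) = -6885 / 11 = -625.91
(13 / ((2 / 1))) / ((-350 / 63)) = -117 / 100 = -1.17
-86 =-86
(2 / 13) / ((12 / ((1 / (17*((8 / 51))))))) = 1 / 208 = 0.00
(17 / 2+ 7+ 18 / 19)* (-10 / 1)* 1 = -3125 / 19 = -164.47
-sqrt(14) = -3.74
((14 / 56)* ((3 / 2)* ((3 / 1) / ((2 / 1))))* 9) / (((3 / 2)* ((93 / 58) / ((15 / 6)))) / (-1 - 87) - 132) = -43065 / 1122973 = -0.04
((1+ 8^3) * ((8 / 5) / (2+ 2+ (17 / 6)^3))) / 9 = 3.41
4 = 4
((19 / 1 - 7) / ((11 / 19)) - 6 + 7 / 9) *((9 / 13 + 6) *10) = 445150 / 429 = 1037.65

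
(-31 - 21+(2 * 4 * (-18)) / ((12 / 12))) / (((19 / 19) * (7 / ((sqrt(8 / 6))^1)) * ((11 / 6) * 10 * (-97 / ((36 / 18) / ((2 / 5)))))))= 56 * sqrt(3) / 1067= 0.09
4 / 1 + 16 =20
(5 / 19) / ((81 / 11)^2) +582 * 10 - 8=724518713 / 124659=5812.00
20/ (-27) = -20/ 27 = -0.74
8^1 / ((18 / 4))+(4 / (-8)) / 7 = 215 / 126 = 1.71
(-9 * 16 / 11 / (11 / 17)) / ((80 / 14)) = -2142 / 605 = -3.54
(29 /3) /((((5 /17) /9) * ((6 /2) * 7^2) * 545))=493 /133525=0.00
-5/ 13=-0.38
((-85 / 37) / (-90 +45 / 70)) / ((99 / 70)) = 0.02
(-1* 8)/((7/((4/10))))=-0.46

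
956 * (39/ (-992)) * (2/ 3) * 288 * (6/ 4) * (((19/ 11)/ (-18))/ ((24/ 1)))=59033/ 1364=43.28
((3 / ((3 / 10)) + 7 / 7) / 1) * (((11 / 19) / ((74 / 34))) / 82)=2057 / 57646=0.04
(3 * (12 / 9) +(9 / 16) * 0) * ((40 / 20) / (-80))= -1 / 10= -0.10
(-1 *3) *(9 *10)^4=-196830000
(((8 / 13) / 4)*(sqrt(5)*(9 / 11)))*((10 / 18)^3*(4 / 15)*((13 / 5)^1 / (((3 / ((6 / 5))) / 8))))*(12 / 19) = 512*sqrt(5) / 16929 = 0.07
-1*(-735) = 735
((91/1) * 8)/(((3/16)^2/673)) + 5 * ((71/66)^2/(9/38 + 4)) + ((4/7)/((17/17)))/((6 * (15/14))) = 13936186.34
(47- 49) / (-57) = 2 / 57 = 0.04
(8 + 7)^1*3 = 45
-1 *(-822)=822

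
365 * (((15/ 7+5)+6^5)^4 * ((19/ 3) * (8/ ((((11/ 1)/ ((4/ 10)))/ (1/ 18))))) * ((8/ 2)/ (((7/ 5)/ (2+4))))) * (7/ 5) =782111375467871301741568/ 237699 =3290343566728809552.17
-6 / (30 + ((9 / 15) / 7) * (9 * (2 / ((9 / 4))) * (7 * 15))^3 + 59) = -6 / 50803289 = -0.00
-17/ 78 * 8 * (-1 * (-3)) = -68/ 13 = -5.23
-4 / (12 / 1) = -1 / 3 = -0.33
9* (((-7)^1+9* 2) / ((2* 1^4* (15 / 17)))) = 561 / 10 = 56.10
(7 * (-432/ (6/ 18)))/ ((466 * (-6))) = 756/ 233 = 3.24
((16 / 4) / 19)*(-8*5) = -160 / 19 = -8.42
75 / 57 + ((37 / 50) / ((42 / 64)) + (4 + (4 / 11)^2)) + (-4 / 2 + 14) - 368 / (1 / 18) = -7972582067 / 1206975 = -6605.42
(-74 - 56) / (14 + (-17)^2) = -130 / 303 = -0.43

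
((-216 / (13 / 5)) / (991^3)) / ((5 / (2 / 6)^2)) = -24 / 12652149523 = -0.00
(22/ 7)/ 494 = 11/ 1729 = 0.01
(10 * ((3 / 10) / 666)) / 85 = 1 / 18870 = 0.00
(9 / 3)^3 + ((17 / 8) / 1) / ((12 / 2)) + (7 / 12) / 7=439 / 16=27.44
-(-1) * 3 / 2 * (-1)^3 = -3 / 2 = -1.50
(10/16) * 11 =6.88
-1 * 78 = -78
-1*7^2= -49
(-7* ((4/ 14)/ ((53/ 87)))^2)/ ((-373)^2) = -30276/ 2735693527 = -0.00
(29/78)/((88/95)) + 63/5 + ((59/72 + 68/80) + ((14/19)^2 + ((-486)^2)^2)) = 2073580084015594147/37168560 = 55788550431.21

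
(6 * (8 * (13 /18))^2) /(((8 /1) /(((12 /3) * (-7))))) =-18928 /27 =-701.04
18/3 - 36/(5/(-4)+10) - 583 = -20339/35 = -581.11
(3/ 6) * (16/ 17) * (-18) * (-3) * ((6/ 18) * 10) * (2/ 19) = 8.92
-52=-52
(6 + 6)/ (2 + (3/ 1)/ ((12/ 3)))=48/ 11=4.36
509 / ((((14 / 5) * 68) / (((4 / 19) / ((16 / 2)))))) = 2545 / 36176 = 0.07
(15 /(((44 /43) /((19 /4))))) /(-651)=-4085 /38192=-0.11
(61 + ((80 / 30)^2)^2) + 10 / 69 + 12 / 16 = 838073 / 7452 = 112.46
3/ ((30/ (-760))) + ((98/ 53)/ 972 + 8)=-1751495/ 25758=-68.00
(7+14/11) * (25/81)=2275/891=2.55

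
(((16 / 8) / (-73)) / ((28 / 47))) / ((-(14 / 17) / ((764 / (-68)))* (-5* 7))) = 8977 / 500780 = 0.02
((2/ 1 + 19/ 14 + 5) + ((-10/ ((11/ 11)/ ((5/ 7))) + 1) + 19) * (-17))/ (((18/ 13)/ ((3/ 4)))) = -12753/ 112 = -113.87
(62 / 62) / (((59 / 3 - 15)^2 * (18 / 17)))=17 / 392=0.04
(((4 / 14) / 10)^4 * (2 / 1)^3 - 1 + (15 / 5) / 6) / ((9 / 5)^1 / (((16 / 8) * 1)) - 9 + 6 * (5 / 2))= -500203 / 6902875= -0.07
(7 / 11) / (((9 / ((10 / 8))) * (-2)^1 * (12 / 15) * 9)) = -175 / 28512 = -0.01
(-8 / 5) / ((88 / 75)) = -15 / 11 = -1.36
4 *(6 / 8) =3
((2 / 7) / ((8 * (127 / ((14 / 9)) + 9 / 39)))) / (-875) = -13 / 26076750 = -0.00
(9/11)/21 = 0.04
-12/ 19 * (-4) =48/ 19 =2.53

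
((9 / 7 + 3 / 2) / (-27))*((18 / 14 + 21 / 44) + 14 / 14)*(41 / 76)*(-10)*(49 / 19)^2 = 111127835 / 10864656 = 10.23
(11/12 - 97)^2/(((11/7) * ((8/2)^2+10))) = 9305863/41184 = 225.96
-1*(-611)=611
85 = 85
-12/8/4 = -3/8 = -0.38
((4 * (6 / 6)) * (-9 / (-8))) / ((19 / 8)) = 36 / 19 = 1.89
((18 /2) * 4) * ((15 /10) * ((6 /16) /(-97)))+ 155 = 60059 /388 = 154.79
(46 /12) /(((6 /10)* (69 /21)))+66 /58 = 1609 /522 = 3.08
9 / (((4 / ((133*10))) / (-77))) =-460845 / 2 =-230422.50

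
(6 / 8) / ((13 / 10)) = 15 / 26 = 0.58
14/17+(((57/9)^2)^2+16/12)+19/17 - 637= 1342817/1377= 975.18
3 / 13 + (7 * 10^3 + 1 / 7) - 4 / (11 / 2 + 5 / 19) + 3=139556401 / 19929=7002.68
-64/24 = -8/3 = -2.67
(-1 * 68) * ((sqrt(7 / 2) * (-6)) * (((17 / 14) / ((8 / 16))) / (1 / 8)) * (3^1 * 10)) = 832320 * sqrt(14) / 7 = 444893.75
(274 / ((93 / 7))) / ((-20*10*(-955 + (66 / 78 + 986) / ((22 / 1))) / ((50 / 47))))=137137 / 1137775671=0.00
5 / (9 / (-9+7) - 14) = -10 / 37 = -0.27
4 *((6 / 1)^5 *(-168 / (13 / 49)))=-256048128 / 13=-19696009.85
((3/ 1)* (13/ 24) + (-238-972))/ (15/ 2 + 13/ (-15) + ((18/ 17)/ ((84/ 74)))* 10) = -17255595/ 227924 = -75.71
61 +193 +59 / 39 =9965 / 39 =255.51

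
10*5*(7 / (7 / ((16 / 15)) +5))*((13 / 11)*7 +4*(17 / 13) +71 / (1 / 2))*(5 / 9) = 3365600 / 1287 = 2615.07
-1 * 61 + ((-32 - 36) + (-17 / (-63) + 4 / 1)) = -7858 / 63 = -124.73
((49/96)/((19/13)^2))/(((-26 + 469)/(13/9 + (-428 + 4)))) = -31492643/138173472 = -0.23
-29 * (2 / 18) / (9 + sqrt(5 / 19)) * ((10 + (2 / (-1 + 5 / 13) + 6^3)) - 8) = -473309 / 6136 + 24911 * sqrt(95) / 55224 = -72.74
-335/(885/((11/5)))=-737/885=-0.83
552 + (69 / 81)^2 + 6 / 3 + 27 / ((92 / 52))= 9556964 / 16767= 569.99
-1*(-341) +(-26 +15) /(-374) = 11595 /34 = 341.03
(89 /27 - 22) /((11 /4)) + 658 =651.20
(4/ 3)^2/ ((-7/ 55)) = -880/ 63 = -13.97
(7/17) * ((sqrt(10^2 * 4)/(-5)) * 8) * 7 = -1568/17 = -92.24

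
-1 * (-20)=20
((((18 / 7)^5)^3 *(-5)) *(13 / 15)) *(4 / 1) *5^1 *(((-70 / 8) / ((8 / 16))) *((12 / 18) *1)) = 974514755713410662400 / 678223072849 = 1436864646.35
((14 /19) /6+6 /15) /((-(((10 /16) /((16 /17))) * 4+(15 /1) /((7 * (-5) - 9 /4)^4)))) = -2350072823968 /11940159635025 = -0.20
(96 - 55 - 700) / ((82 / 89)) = -58651 / 82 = -715.26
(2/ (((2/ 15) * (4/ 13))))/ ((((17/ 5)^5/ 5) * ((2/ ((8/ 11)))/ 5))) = 15234375/ 15618427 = 0.98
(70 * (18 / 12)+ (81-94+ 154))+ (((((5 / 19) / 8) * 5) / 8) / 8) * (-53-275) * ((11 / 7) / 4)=8364533 / 34048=245.67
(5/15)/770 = 1/2310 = 0.00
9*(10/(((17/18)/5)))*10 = 81000/17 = 4764.71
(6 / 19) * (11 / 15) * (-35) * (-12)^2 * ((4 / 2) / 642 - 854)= 2026391136 / 2033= 996749.21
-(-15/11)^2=-225/121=-1.86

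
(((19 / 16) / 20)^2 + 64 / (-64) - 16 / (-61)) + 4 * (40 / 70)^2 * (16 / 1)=6171600629 / 306073600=20.16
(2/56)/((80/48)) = 3/140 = 0.02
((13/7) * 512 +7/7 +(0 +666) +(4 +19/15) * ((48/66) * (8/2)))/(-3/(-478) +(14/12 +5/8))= 3606645752/3970505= 908.36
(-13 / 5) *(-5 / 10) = 13 / 10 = 1.30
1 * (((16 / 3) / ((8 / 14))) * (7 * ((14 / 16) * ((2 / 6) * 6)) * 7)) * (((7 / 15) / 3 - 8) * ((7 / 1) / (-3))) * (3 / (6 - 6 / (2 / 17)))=-5932871 / 6075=-976.60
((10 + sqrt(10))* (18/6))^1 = 3* sqrt(10) + 30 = 39.49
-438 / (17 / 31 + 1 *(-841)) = 0.52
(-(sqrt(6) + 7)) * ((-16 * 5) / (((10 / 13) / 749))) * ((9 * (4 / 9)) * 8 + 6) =2960048 * sqrt(6) + 20720336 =27970943.21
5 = 5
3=3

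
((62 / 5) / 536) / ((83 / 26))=403 / 55610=0.01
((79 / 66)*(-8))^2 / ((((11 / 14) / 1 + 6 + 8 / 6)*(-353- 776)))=-1397984 / 139751007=-0.01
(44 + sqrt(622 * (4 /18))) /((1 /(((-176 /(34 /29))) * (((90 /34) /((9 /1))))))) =-561440 /289 -25520 * sqrt(311) /867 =-2461.79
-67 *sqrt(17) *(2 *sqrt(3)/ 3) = -318.98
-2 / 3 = -0.67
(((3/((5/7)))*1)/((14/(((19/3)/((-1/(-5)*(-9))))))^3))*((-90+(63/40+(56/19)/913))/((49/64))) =110744148695/14382453393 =7.70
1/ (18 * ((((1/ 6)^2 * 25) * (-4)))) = -1/ 50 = -0.02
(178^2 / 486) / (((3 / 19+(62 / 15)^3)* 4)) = 0.23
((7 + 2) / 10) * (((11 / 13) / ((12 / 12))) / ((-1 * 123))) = -33 / 5330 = -0.01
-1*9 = -9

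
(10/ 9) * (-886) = -8860/ 9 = -984.44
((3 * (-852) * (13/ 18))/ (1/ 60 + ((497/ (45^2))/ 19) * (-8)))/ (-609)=-94699800/ 2707817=-34.97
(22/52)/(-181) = -11/4706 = -0.00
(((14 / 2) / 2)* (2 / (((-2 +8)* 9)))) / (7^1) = 1 / 54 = 0.02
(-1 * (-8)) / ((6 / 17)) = 68 / 3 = 22.67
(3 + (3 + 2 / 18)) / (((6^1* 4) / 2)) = 55 / 108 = 0.51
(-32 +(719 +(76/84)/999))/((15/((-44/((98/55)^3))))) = -2637684493400/7404475113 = -356.23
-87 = -87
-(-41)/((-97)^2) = 41/9409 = 0.00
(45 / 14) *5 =16.07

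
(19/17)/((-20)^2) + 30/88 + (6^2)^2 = 96966509/74800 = 1296.34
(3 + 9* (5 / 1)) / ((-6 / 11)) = -88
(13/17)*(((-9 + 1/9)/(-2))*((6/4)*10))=2600/51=50.98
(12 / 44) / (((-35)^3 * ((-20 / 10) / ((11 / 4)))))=3 / 343000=0.00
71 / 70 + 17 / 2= 333 / 35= 9.51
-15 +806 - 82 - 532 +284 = 461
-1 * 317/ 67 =-317/ 67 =-4.73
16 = 16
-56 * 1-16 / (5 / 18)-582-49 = -3723 / 5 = -744.60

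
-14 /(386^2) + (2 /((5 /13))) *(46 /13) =6853781 /372490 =18.40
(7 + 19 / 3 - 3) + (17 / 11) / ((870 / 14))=10.36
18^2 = 324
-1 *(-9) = 9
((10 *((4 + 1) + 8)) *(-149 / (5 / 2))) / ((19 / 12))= -4893.47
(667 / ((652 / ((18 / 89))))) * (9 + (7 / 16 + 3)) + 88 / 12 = 13796719 / 1392672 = 9.91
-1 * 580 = -580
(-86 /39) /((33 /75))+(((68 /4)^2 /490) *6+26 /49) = -99037 /105105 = -0.94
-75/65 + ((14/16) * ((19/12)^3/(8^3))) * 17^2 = 74216521/92012544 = 0.81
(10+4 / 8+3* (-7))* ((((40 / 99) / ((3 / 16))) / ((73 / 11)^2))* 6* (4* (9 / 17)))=-591360 / 90593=-6.53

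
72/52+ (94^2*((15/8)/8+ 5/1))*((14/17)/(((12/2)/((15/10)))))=67351157/7072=9523.64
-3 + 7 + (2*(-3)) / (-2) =7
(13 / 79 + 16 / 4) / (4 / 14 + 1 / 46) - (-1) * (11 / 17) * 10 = 2661256 / 132957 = 20.02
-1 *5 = -5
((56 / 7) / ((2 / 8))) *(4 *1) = 128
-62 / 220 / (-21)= 31 / 2310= 0.01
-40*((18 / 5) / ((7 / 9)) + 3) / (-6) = 356 / 7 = 50.86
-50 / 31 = -1.61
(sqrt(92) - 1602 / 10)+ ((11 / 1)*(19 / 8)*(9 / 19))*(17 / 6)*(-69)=-206361 / 80+ 2*sqrt(23)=-2569.92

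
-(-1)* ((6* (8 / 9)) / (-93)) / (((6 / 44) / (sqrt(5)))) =-352* sqrt(5) / 837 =-0.94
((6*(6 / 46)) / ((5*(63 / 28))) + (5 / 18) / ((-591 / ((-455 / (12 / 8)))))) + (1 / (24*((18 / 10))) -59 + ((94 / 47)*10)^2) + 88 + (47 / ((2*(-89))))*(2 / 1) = 560131311457 / 1306559160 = 428.71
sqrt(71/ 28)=sqrt(497)/ 14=1.59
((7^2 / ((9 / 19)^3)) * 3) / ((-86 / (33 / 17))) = -3697001 / 118422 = -31.22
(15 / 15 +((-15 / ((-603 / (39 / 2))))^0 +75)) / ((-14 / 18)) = -99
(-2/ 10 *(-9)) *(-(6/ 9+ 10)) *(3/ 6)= -48/ 5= -9.60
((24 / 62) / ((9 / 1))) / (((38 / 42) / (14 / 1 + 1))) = 420 / 589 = 0.71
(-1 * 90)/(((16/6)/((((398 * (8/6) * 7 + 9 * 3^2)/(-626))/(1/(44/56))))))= 160.79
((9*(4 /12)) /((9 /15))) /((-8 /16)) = -10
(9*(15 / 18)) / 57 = 5 / 38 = 0.13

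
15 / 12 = 5 / 4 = 1.25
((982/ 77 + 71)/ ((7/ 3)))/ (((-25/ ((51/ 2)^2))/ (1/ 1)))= -50321547/ 53900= -933.61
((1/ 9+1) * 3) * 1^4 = 10/ 3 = 3.33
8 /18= 4 /9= 0.44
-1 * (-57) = 57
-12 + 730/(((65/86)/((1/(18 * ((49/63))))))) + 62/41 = 218268/3731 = 58.50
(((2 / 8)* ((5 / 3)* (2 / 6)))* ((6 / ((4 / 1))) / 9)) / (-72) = -5 / 15552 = -0.00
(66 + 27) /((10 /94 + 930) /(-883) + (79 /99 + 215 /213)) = 27129079197 /219955969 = 123.34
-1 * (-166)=166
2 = 2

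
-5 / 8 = -0.62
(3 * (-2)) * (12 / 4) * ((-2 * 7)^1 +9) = 90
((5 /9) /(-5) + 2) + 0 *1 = 17 /9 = 1.89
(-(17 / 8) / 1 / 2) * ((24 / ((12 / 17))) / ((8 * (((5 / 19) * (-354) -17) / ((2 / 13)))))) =0.01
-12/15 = -4/5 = -0.80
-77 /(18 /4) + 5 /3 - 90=-949 /9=-105.44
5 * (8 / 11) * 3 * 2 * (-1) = -240 / 11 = -21.82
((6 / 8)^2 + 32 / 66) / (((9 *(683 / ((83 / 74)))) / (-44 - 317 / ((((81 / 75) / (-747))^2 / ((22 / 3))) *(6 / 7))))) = -438527408751901 / 1768565664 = -247956.53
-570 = -570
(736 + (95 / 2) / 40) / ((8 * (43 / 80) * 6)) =58975 / 2064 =28.57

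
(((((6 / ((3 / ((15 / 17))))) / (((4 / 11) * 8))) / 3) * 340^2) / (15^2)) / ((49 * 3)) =935 / 1323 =0.71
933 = 933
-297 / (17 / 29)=-506.65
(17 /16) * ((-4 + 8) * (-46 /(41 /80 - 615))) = 15640 /49159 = 0.32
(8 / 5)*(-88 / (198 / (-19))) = 608 / 45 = 13.51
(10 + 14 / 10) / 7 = 57 / 35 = 1.63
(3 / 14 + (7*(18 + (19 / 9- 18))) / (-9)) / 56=-1619 / 63504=-0.03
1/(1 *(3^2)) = 1/9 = 0.11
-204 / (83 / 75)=-15300 / 83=-184.34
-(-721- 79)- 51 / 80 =63949 / 80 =799.36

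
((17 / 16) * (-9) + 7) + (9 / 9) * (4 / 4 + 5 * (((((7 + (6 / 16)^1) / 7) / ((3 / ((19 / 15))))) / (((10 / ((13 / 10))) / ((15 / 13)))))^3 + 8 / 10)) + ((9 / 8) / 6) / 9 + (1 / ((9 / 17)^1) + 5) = 8865626294561 / 948326400000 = 9.35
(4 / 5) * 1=4 / 5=0.80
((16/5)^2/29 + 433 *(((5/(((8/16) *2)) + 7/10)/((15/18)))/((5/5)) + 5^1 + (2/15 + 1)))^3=1824223718030813834489/10289109375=177296561980.69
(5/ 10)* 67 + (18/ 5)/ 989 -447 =-4089479/ 9890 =-413.50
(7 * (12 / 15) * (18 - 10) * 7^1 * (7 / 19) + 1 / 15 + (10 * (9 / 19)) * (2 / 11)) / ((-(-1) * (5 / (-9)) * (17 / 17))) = -1095351 / 5225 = -209.64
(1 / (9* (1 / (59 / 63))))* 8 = 472 / 567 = 0.83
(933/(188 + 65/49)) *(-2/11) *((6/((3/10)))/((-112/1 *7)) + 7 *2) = -232317/18554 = -12.52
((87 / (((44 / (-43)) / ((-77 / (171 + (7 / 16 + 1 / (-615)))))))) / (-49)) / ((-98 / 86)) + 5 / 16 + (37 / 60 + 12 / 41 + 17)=107641614780241 / 5693587806480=18.91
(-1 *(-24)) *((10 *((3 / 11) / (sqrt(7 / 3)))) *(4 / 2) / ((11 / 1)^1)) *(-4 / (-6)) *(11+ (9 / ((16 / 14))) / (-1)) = 3000 *sqrt(21) / 847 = 16.23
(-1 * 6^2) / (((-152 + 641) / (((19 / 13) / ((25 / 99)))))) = -22572 / 52975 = -0.43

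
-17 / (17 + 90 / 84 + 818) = -238 / 11705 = -0.02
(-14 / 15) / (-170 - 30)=7 / 1500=0.00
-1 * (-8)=8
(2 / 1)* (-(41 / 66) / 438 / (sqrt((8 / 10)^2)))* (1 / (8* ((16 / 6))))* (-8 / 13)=205 / 2004288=0.00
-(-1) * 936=936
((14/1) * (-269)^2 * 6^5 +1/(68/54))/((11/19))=13606604562.83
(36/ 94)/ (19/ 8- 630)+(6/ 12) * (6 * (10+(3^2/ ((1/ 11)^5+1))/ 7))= 3002431850241/ 88681082756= 33.86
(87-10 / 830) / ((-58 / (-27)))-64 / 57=5401742 / 137199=39.37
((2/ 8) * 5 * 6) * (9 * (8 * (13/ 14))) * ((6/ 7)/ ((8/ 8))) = 21060/ 49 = 429.80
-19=-19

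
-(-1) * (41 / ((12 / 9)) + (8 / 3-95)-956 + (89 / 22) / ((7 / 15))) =-932237 / 924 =-1008.91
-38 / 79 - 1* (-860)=67902 / 79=859.52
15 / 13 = 1.15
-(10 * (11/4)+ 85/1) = -225/2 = -112.50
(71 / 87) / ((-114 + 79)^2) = 71 / 106575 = 0.00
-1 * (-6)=6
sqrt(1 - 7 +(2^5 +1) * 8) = 16.06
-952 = -952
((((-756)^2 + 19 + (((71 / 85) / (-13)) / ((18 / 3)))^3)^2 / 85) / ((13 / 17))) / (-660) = -27745798446198704736750836312413921 / 3643665181919205686100000000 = -7614804.62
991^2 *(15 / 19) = 14731215 / 19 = 775327.11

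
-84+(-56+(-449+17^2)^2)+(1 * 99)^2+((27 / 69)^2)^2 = 9867480062 / 279841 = 35261.02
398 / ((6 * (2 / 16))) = 1592 / 3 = 530.67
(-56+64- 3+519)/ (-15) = -524/ 15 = -34.93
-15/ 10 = -3/ 2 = -1.50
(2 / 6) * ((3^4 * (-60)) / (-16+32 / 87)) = 7047 / 68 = 103.63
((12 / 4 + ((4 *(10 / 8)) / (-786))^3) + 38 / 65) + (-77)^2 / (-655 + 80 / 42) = -36587089243351 / 6659834702040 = -5.49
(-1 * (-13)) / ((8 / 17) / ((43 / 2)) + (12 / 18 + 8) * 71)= 28509 / 1349474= 0.02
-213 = -213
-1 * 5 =-5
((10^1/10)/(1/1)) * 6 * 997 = 5982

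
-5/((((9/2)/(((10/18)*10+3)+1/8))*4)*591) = -3125/765936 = -0.00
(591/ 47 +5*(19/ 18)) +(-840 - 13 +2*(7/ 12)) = -352774/ 423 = -833.98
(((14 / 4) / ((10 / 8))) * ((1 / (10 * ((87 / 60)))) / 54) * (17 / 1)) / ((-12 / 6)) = -119 / 3915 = -0.03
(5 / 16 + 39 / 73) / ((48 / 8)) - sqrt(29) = 989 / 7008 - sqrt(29) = -5.24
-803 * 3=-2409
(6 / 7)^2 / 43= 0.02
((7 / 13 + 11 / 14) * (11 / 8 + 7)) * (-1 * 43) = -694321 / 1456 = -476.87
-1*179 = -179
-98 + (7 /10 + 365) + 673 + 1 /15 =28223 /30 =940.77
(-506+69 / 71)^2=255053.45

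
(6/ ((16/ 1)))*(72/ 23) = 27/ 23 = 1.17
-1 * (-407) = 407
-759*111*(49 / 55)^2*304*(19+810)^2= -3841907234303376 / 275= -13970571761103.19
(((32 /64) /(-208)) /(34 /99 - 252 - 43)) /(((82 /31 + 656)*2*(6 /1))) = 11 /10656998144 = 0.00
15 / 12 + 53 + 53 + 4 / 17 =7309 / 68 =107.49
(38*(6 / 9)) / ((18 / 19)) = 722 / 27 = 26.74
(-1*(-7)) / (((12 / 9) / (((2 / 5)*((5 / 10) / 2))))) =21 / 40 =0.52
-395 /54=-7.31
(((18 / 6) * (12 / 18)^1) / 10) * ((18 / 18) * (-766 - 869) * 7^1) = -2289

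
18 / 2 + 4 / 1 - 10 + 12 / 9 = 13 / 3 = 4.33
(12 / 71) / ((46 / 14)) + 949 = 1549801 / 1633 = 949.05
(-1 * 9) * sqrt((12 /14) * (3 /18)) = -9 * sqrt(7) /7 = -3.40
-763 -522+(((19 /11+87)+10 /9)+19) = -116440 /99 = -1176.16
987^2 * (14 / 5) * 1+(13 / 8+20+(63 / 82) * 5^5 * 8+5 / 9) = 40544283817 / 14760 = 2746902.70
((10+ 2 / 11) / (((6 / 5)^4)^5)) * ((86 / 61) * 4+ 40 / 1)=19359588623046875 / 1597189006043136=12.12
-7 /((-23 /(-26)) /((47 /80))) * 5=-4277 /184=-23.24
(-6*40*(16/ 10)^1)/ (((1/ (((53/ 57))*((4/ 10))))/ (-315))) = 854784/ 19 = 44988.63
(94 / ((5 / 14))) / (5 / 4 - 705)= -5264 / 14075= -0.37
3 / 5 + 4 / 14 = 31 / 35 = 0.89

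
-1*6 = -6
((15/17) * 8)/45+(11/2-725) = -719.34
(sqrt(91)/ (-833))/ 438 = -sqrt(91)/ 364854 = -0.00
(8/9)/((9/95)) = 760/81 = 9.38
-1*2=-2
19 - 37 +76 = 58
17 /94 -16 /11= -1317 /1034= -1.27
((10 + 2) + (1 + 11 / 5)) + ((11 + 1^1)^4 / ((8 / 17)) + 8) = 220436 / 5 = 44087.20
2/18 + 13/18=5/6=0.83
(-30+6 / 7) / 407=-204 / 2849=-0.07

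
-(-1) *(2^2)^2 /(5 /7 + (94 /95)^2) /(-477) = -1010800 /51028029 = -0.02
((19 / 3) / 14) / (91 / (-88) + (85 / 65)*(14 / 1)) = 10868 / 414981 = 0.03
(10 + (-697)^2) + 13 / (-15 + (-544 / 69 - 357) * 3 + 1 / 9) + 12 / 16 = 446322593561 / 918700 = 485819.74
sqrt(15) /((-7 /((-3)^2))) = -9 * sqrt(15) /7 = -4.98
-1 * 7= -7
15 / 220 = 3 / 44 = 0.07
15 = 15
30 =30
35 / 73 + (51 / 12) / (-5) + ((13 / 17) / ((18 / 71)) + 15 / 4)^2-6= 5388068129 / 136708560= 39.41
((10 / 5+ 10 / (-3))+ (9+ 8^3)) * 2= 3118 / 3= 1039.33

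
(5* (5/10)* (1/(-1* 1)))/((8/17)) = -5.31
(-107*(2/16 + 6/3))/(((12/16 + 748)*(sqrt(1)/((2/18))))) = -1819/53910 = -0.03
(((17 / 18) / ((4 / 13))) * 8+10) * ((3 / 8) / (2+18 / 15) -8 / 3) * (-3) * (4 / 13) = 304469 / 3744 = 81.32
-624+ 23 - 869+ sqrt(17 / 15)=-1470+ sqrt(255) / 15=-1468.94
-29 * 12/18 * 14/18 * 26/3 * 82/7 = -123656/81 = -1526.62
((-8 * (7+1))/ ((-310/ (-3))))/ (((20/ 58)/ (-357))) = 496944/ 775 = 641.22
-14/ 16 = -7/ 8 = -0.88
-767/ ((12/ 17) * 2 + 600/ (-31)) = 404209/ 9456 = 42.75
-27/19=-1.42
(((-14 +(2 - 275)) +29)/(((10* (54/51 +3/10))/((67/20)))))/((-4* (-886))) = -48977/2728880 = -0.02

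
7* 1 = 7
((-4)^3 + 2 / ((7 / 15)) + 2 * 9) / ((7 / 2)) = -584 / 49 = -11.92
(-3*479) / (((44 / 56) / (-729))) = 1333274.73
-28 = -28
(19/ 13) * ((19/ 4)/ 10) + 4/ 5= 777/ 520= 1.49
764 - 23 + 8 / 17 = 12605 / 17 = 741.47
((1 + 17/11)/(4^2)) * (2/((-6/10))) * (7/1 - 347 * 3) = 548.33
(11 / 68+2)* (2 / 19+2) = 1470 / 323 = 4.55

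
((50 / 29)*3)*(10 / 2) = 750 / 29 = 25.86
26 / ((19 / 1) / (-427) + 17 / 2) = 22204 / 7221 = 3.07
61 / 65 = 0.94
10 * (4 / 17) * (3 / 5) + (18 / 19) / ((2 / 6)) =1374 / 323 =4.25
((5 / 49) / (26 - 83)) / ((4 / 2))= -5 / 5586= -0.00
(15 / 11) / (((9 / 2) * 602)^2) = 5 / 26908497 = 0.00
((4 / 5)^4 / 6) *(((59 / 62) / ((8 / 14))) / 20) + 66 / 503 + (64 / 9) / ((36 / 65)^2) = 828368278558 / 35522803125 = 23.32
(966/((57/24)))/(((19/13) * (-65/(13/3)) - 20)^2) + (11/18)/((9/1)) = 273655409/914242950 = 0.30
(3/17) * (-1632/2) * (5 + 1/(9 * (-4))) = -716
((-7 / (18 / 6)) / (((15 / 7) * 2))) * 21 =-343 / 30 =-11.43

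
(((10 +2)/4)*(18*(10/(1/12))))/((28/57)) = 92340/7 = 13191.43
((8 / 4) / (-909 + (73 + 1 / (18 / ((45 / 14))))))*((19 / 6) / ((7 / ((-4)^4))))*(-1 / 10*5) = 9728 / 70209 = 0.14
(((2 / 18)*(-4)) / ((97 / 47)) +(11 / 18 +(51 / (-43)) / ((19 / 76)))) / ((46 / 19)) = -6202949 / 3453588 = -1.80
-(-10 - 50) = 60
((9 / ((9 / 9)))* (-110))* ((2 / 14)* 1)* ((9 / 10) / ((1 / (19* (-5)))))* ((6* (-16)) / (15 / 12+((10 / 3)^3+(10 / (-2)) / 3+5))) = -175519872 / 6293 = -27891.29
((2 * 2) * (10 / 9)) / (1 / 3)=40 / 3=13.33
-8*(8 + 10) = -144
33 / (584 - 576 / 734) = 12111 / 214040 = 0.06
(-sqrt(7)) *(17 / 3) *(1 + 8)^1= -51 *sqrt(7)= -134.93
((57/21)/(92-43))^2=361/117649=0.00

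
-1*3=-3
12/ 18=2/ 3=0.67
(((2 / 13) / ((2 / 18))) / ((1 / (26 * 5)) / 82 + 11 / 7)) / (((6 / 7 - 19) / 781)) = -188283480 / 4964303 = -37.93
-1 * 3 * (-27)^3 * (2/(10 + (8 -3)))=39366/5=7873.20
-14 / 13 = -1.08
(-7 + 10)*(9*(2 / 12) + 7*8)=172.50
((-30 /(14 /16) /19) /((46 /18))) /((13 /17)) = -36720 /39767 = -0.92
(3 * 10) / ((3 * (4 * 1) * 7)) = 5 / 14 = 0.36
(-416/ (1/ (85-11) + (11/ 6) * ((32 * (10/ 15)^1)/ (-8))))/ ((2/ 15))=2077920/ 3247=639.95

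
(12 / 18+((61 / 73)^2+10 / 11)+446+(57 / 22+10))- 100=11538295 / 31974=360.86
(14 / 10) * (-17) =-119 / 5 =-23.80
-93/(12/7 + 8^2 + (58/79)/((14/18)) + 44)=-79/94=-0.84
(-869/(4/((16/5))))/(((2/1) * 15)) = -1738/75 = -23.17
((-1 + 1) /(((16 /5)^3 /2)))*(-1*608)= 0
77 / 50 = 1.54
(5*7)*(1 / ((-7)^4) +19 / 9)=228140 / 3087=73.90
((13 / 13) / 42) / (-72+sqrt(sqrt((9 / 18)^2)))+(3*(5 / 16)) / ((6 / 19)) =6893287 / 2322208 -sqrt(2) / 435414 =2.97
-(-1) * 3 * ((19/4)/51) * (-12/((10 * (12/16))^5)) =-608/4303125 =-0.00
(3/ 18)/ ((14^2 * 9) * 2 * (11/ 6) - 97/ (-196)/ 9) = 294/ 11409649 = 0.00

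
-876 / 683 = -1.28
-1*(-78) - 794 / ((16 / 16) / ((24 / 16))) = -1113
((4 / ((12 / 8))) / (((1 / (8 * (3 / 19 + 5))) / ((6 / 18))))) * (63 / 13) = 43904 / 247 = 177.75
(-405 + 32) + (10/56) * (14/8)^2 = -23837/64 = -372.45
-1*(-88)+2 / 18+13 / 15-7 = 3689 / 45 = 81.98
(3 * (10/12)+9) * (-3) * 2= -69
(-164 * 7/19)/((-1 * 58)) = 574/551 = 1.04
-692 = -692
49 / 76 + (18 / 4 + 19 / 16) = 1925 / 304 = 6.33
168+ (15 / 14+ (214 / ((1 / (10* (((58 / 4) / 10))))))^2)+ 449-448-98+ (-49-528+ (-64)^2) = 134850801 / 14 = 9632200.07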